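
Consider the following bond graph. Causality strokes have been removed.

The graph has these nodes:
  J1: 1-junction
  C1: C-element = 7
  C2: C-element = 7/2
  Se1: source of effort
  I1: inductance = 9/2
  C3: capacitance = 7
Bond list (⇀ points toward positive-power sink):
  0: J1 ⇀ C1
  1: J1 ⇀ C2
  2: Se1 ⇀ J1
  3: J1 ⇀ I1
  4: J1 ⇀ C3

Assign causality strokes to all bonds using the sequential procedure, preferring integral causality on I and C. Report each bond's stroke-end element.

#0 |J1
#1 |J1
#2 |J1
#3 |I1
#4 |J1

b2 |J1  (Se1 (Se) sets effort on bond)
b0 |J1  (prefer integral on C1)
b1 |J1  (C2 outputs effort q/C2)
b3 |I1  (prefer integral on I1)
b4 |J1  (J1 flow already set via bond 3)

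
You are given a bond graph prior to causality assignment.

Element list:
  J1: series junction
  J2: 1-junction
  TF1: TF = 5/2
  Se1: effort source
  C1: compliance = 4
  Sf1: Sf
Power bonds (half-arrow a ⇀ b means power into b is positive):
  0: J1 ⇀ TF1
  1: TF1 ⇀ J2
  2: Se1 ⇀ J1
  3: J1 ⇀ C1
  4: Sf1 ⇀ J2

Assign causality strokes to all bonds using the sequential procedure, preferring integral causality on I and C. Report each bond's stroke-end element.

#2 →J1  (Se1 (Se) sets effort on bond)
#4 →Sf1  (Sf1 (Sf) sets flow on bond)
#1 →J2  (1-jn J2 has f-setter on 4)
#0 →TF1  (TF TF1: opposite of bond 1)
#3 →J1  (1-jn J1 has f-setter on 0)

#0 stroke→TF1
#1 stroke→J2
#2 stroke→J1
#3 stroke→J1
#4 stroke→Sf1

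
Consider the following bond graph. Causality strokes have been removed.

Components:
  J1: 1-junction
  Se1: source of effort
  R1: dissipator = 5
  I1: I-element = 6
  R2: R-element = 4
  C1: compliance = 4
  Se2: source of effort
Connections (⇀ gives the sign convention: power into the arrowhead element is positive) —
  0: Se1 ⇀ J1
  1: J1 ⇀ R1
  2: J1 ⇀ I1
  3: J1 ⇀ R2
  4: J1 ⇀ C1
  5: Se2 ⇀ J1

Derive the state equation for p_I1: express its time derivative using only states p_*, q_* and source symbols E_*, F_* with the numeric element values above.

dp_I1/dt = E_Se1 + E_Se2 - 3*p_I1/2 - q_C1/4

bond 0 |J1  (Se1 fixes effort; stroke away)
bond 5 |J1  (Se2 (Se) sets effort on bond)
bond 2 |I1  (I1 outputs flow p/I1)
bond 1 |J1  (J1: bond 2 brought flow, rest push out)
bond 3 |J1  (J1: bond 2 brought flow, rest push out)
bond 4 |J1  (J1: bond 2 brought flow, rest push out)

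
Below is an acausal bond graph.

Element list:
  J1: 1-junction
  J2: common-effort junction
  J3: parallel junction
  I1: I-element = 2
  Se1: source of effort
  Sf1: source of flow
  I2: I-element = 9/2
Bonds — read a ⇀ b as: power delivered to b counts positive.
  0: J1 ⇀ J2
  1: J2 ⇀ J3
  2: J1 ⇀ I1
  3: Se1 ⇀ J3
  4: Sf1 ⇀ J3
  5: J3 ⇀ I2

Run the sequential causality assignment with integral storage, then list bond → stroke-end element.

b3 →J3  (Se1 (Se) sets effort on bond)
b4 →Sf1  (Sf1 fixes flow; stroke at Sf1)
b1 →J2  (J3: bond 3 brought effort, rest push out)
b5 →I2  (0-jn J3 has e-setter on 3)
b0 →J1  (J2 effort already set via bond 1)
b2 →I1  (J1: last free bond brings flow in)

β0 |J1
β1 |J2
β2 |I1
β3 |J3
β4 |Sf1
β5 |I2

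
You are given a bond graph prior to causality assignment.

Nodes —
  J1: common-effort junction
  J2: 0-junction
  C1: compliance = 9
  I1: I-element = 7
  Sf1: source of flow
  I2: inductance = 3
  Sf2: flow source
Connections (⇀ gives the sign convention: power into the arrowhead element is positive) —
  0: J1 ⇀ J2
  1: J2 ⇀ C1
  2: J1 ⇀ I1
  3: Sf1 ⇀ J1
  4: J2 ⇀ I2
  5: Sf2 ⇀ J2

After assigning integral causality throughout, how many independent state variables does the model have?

3  (C1, I1, I2 all integral)

b3 stroke→Sf1  (Sf1 fixes flow; stroke at Sf1)
b5 stroke→Sf2  (source Sf2 imposes f)
b1 stroke→J2  (C1: C, integral causality)
b0 stroke→J1  (0-jn J2 has e-setter on 1)
b4 stroke→I2  (common-e at J2 fixed by 1)
b2 stroke→I1  (0-jn J1 has e-setter on 0)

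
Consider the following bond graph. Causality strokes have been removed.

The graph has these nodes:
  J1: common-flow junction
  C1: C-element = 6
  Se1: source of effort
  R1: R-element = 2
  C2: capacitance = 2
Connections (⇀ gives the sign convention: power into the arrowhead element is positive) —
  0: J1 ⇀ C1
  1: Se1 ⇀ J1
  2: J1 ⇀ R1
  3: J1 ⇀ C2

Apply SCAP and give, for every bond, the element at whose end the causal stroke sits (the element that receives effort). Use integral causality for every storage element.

β1 |J1  (Se1: effort source, stroke at far end)
β0 |J1  (C1: C, integral causality)
β3 |J1  (C2 outputs effort q/C2)
β2 |R1  (only one flow-in slot at J1)

b0 stroke→J1
b1 stroke→J1
b2 stroke→R1
b3 stroke→J1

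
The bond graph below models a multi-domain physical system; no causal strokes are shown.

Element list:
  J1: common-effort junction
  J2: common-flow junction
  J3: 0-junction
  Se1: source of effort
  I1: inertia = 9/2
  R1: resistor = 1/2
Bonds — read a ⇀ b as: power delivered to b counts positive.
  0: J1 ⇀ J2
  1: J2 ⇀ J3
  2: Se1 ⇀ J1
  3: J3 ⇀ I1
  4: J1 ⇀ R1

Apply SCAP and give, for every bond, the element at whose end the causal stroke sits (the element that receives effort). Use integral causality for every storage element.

bond 2 |J1  (Se1: effort source, stroke at far end)
bond 0 |J2  (common-e at J1 fixed by 2)
bond 4 |R1  (J1: bond 2 brought effort, rest push out)
bond 1 |J3  (only one flow-in slot at J2)
bond 3 |I1  (J3 effort already set via bond 1)

b0 stroke at J2
b1 stroke at J3
b2 stroke at J1
b3 stroke at I1
b4 stroke at R1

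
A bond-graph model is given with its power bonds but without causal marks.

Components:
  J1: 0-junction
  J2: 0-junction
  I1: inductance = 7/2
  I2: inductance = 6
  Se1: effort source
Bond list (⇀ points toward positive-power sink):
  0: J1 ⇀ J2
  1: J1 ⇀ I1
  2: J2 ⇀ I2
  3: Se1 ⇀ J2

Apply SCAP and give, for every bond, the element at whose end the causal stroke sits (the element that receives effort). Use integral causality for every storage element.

β0 stroke→J1
β1 stroke→I1
β2 stroke→I2
β3 stroke→J2

β3 stroke at J2  (Se1: effort source, stroke at far end)
β0 stroke at J1  (J2 effort already set via bond 3)
β2 stroke at I2  (J2 effort already set via bond 3)
β1 stroke at I1  (J1: bond 0 brought effort, rest push out)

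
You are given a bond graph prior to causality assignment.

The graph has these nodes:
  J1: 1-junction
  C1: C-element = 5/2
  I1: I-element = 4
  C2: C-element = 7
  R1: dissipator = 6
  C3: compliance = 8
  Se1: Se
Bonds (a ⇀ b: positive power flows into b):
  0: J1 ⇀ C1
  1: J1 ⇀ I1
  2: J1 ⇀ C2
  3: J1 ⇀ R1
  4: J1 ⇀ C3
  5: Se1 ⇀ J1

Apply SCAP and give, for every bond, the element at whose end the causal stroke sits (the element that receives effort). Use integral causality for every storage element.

bond 0 stroke→J1
bond 1 stroke→I1
bond 2 stroke→J1
bond 3 stroke→J1
bond 4 stroke→J1
bond 5 stroke→J1

β5 stroke at J1  (Se1 (Se) sets effort on bond)
β0 stroke at J1  (C1 outputs effort q/C1)
β1 stroke at I1  (prefer integral on I1)
β2 stroke at J1  (common-f at J1 fixed by 1)
β3 stroke at J1  (J1: bond 1 brought flow, rest push out)
β4 stroke at J1  (J1: bond 1 brought flow, rest push out)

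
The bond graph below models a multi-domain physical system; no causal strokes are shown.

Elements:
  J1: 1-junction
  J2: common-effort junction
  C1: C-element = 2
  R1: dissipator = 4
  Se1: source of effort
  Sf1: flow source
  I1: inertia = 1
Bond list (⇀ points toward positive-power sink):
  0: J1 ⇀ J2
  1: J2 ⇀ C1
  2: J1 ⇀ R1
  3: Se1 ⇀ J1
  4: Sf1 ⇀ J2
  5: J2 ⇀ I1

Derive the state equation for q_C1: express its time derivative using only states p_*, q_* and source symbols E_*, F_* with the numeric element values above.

β3 stroke→J1  (Se1 fixes effort; stroke away)
β4 stroke→Sf1  (Sf1 (Sf) sets flow on bond)
β1 stroke→J2  (C1 integral (e out))
β0 stroke→J1  (J2 effort already set via bond 1)
β5 stroke→I1  (0-jn J2 has e-setter on 1)
β2 stroke→R1  (closing 1-jn rule on J1)

dq_C1/dt = E_Se1/4 + F_Sf1 - p_I1 - q_C1/8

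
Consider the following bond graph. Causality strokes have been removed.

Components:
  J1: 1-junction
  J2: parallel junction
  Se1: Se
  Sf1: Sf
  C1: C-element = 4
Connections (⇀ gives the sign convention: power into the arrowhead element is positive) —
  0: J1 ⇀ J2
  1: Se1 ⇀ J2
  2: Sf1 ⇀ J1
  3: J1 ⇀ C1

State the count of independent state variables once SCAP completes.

#1 stroke at J2  (Se1 (Se) sets effort on bond)
#2 stroke at Sf1  (Sf1: flow source, stroke at near end)
#0 stroke at J1  (J1 flow already set via bond 2)
#3 stroke at J1  (1-jn J1 has f-setter on 2)

1  (C1 all integral)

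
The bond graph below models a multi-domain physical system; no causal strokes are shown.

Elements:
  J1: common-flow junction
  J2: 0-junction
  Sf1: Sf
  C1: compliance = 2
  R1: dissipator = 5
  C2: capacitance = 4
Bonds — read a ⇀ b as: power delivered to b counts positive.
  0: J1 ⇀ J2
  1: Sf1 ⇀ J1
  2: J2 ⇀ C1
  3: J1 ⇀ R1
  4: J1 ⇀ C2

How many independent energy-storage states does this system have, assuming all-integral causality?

2  (C1, C2 all integral)

β1 →Sf1  (Sf1: flow source, stroke at near end)
β0 →J1  (common-f at J1 fixed by 1)
β3 →J1  (J1: bond 1 brought flow, rest push out)
β4 →J1  (common-f at J1 fixed by 1)
β2 →J2  (closing 0-jn rule on J2)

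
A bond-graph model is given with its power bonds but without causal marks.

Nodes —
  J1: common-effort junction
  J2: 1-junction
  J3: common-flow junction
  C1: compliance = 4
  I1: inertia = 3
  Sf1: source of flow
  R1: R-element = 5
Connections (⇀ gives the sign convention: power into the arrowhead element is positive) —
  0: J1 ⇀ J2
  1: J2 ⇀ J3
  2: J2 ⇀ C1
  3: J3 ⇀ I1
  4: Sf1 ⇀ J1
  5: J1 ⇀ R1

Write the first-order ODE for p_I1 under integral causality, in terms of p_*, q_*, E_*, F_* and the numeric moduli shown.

bond 4 →Sf1  (Sf1 fixes flow; stroke at Sf1)
bond 2 →J2  (C1 outputs effort q/C1)
bond 3 →I1  (I1 integral (f out))
bond 1 →J3  (common-f at J3 fixed by 3)
bond 0 →J2  (1-jn J2 has f-setter on 1)
bond 5 →J1  (J1 needs exactly one e-in)

dp_I1/dt = 5*F_Sf1 - 5*p_I1/3 - q_C1/4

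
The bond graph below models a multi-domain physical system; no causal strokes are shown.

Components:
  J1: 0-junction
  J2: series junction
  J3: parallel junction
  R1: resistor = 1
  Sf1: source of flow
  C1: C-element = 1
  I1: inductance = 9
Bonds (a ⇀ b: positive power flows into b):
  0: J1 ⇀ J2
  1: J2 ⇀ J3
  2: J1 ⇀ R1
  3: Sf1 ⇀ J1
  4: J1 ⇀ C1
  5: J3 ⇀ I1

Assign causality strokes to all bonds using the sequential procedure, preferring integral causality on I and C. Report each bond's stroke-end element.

b3 stroke→Sf1  (Sf1 fixes flow; stroke at Sf1)
b4 stroke→J1  (prefer integral on C1)
b0 stroke→J2  (0-jn J1 has e-setter on 4)
b2 stroke→R1  (J1: bond 4 brought effort, rest push out)
b1 stroke→J3  (J2 needs exactly one f-in)
b5 stroke→I1  (common-e at J3 fixed by 1)

#0 |J2
#1 |J3
#2 |R1
#3 |Sf1
#4 |J1
#5 |I1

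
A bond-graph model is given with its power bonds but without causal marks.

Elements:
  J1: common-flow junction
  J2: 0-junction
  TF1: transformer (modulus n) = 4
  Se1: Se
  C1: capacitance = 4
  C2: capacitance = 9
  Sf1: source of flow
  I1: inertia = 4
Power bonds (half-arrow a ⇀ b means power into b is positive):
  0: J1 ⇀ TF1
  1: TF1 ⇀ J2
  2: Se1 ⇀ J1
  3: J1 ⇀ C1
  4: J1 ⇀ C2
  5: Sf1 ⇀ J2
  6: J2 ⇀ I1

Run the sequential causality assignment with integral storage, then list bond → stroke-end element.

β0 stroke at TF1
β1 stroke at J2
β2 stroke at J1
β3 stroke at J1
β4 stroke at J1
β5 stroke at Sf1
β6 stroke at I1

b2 →J1  (Se1 (Se) sets effort on bond)
b5 →Sf1  (Sf1: flow source, stroke at near end)
b3 →J1  (C1 integral (e out))
b4 →J1  (prefer integral on C2)
b0 →TF1  (closing 1-jn rule on J1)
b1 →J2  (TF1: transformer flips bond 0)
b6 →I1  (J2: bond 1 brought effort, rest push out)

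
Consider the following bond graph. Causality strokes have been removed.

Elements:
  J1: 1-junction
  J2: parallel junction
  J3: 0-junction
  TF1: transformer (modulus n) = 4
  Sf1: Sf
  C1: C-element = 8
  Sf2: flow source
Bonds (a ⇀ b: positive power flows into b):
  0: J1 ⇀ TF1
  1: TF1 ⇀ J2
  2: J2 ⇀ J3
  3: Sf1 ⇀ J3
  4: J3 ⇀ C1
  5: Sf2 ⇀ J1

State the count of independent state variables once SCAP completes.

β3 →Sf1  (Sf1 (Sf) sets flow on bond)
β5 →Sf2  (Sf2 (Sf) sets flow on bond)
β0 →J1  (J1: bond 5 brought flow, rest push out)
β1 →TF1  (TF1: transformer flips bond 0)
β2 →J2  (closing 0-jn rule on J2)
β4 →J3  (only one effort-in slot at J3)

1  (C1 all integral)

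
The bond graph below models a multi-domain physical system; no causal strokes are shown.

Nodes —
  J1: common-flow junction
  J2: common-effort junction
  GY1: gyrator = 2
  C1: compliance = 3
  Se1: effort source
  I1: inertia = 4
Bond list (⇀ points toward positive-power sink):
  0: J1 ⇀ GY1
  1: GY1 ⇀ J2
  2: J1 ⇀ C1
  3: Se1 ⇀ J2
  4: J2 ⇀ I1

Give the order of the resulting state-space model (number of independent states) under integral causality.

#3 |J2  (Se1 fixes effort; stroke away)
#1 |GY1  (J2 effort already set via bond 3)
#4 |I1  (J2 effort already set via bond 3)
#0 |GY1  (GY GY1: same side as bond 1)
#2 |J1  (J1 flow already set via bond 0)

2  (C1, I1 all integral)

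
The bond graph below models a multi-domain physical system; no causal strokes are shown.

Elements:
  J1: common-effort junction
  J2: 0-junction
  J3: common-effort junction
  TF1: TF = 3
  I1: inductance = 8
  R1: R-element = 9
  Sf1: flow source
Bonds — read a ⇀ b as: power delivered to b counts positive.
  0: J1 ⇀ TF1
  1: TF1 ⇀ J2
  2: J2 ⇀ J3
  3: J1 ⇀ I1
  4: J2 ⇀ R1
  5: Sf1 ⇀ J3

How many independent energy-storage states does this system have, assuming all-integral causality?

1  (I1 all integral)

β5 |Sf1  (Sf1: flow source, stroke at near end)
β2 |J3  (J3 needs exactly one e-in)
β3 |I1  (I1 outputs flow p/I1)
β0 |J1  (J1: last free bond brings effort in)
β1 |TF1  (TF1: transformer flips bond 0)
β4 |J2  (only one effort-in slot at J2)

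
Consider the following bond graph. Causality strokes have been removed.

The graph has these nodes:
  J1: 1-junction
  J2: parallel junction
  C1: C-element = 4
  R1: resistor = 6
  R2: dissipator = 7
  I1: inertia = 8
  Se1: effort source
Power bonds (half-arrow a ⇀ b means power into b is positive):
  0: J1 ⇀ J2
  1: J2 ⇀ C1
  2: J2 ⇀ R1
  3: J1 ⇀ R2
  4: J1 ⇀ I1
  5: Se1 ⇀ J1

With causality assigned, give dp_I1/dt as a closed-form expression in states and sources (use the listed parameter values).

dp_I1/dt = E_Se1 - 7*p_I1/8 - q_C1/4

#5 →J1  (source Se1 imposes e)
#1 →J2  (C1 integral (e out))
#0 →J1  (J2: bond 1 brought effort, rest push out)
#2 →R1  (0-jn J2 has e-setter on 1)
#4 →I1  (I1 integral (f out))
#3 →J1  (J1 flow already set via bond 4)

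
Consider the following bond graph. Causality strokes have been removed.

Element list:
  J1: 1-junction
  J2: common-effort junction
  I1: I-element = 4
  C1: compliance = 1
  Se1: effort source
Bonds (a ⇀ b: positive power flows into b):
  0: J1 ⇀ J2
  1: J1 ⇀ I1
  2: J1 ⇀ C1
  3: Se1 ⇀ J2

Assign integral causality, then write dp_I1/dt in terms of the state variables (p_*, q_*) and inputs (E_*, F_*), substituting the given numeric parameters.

#3 stroke at J2  (Se1 fixes effort; stroke away)
#0 stroke at J1  (J2 effort already set via bond 3)
#1 stroke at I1  (prefer integral on I1)
#2 stroke at J1  (common-f at J1 fixed by 1)

dp_I1/dt = -E_Se1 - q_C1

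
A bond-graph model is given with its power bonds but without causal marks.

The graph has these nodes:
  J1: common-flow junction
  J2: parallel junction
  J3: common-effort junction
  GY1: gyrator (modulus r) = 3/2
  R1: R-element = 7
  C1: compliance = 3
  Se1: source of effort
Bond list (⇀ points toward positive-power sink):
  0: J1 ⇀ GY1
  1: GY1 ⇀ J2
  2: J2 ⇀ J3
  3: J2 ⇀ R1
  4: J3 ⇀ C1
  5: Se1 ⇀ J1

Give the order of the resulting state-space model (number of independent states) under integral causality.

1  (C1 all integral)

#5 stroke→J1  (source Se1 imposes e)
#0 stroke→GY1  (J1: last free bond brings flow in)
#1 stroke→GY1  (GY1: gyrator matches bond 0)
#4 stroke→J3  (C1 outputs effort q/C1)
#2 stroke→J2  (common-e at J3 fixed by 4)
#3 stroke→R1  (common-e at J2 fixed by 2)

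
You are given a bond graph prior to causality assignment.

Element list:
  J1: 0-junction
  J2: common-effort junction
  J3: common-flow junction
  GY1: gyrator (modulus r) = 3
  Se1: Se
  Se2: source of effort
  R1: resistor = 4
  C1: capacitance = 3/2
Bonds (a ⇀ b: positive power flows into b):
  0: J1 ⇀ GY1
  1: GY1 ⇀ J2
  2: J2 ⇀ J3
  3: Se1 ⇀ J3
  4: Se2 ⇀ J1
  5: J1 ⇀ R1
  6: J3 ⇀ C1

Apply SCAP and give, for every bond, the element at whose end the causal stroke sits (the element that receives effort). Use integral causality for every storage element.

bond 3 |J3  (Se1: effort source, stroke at far end)
bond 4 |J1  (Se2 fixes effort; stroke away)
bond 0 |GY1  (common-e at J1 fixed by 4)
bond 5 |R1  (0-jn J1 has e-setter on 4)
bond 1 |GY1  (GY1 both-in/both-out from 0)
bond 2 |J2  (only one effort-in slot at J2)
bond 6 |J3  (common-f at J3 fixed by 2)

#0 stroke→GY1
#1 stroke→GY1
#2 stroke→J2
#3 stroke→J3
#4 stroke→J1
#5 stroke→R1
#6 stroke→J3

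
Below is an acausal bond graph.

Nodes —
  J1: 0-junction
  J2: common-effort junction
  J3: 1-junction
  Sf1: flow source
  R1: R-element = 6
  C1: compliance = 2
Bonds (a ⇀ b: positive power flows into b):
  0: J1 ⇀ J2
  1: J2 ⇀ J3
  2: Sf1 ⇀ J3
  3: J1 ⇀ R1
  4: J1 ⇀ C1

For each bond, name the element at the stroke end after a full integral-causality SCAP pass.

β2 →Sf1  (Sf1 (Sf) sets flow on bond)
β1 →J3  (1-jn J3 has f-setter on 2)
β0 →J2  (closing 0-jn rule on J2)
β4 →J1  (C1 integral (e out))
β3 →R1  (J1: bond 4 brought effort, rest push out)

β0 stroke→J2
β1 stroke→J3
β2 stroke→Sf1
β3 stroke→R1
β4 stroke→J1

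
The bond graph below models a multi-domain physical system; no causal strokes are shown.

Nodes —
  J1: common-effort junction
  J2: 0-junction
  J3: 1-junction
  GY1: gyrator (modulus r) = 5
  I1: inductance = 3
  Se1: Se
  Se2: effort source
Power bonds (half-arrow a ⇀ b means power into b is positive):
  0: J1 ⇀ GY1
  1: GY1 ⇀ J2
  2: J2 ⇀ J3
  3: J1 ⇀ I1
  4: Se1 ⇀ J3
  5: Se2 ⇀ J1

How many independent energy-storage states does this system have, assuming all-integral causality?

1  (I1 all integral)

#4 →J3  (Se1 fixes effort; stroke away)
#5 →J1  (Se2 fixes effort; stroke away)
#0 →GY1  (J1 effort already set via bond 5)
#3 →I1  (J1 effort already set via bond 5)
#2 →J2  (only one flow-in slot at J3)
#1 →GY1  (GY1: gyrator matches bond 0)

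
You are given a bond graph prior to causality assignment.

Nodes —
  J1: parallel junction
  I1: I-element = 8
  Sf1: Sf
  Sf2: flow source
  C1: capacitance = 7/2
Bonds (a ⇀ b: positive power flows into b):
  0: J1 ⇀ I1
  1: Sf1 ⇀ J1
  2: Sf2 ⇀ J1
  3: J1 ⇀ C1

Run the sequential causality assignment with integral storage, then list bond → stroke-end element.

#0 |I1
#1 |Sf1
#2 |Sf2
#3 |J1

bond 1 stroke at Sf1  (source Sf1 imposes f)
bond 2 stroke at Sf2  (source Sf2 imposes f)
bond 0 stroke at I1  (prefer integral on I1)
bond 3 stroke at J1  (closing 0-jn rule on J1)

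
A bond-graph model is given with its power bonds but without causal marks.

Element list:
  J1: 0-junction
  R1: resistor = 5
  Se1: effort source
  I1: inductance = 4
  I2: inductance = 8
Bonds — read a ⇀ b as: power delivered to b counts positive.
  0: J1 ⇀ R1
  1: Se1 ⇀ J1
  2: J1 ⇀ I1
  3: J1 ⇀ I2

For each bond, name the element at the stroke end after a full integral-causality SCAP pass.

b1 |J1  (Se1 fixes effort; stroke away)
b0 |R1  (J1 effort already set via bond 1)
b2 |I1  (J1: bond 1 brought effort, rest push out)
b3 |I2  (J1: bond 1 brought effort, rest push out)

b0 stroke at R1
b1 stroke at J1
b2 stroke at I1
b3 stroke at I2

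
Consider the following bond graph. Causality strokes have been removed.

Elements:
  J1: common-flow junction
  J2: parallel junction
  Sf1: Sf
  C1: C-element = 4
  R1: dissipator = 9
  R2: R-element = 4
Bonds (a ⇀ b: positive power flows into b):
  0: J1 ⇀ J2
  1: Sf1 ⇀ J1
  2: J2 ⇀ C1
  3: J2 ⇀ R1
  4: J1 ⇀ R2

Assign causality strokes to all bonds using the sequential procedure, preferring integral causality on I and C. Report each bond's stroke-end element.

#0 →J1
#1 →Sf1
#2 →J2
#3 →R1
#4 →J1

β1 |Sf1  (Sf1 fixes flow; stroke at Sf1)
β0 |J1  (1-jn J1 has f-setter on 1)
β4 |J1  (common-f at J1 fixed by 1)
β2 |J2  (C1 integral (e out))
β3 |R1  (0-jn J2 has e-setter on 2)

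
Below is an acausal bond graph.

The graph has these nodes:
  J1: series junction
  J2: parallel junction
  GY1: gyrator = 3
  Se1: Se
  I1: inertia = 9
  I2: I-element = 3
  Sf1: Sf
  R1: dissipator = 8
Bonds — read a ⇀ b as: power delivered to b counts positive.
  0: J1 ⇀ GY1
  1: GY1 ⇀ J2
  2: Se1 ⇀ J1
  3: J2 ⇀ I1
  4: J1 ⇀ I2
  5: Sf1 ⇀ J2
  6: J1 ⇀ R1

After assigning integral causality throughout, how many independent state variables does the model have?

2  (I1, I2 all integral)

b2 →J1  (Se1 (Se) sets effort on bond)
b5 →Sf1  (Sf1 fixes flow; stroke at Sf1)
b3 →I1  (prefer integral on I1)
b1 →J2  (only one effort-in slot at J2)
b0 →J1  (GY1: gyrator matches bond 1)
b4 →I2  (prefer integral on I2)
b6 →J1  (1-jn J1 has f-setter on 4)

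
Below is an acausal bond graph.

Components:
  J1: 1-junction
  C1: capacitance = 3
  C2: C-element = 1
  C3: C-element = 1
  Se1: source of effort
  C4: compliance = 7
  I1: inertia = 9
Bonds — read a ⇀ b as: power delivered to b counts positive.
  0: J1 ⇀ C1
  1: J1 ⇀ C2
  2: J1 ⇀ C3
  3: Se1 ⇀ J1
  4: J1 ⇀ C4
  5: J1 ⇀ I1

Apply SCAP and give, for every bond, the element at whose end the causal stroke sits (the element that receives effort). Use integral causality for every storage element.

b3 stroke at J1  (Se1 fixes effort; stroke away)
b0 stroke at J1  (C1 outputs effort q/C1)
b1 stroke at J1  (prefer integral on C2)
b2 stroke at J1  (C3 integral (e out))
b4 stroke at J1  (C4 outputs effort q/C4)
b5 stroke at I1  (closing 1-jn rule on J1)

#0 stroke at J1
#1 stroke at J1
#2 stroke at J1
#3 stroke at J1
#4 stroke at J1
#5 stroke at I1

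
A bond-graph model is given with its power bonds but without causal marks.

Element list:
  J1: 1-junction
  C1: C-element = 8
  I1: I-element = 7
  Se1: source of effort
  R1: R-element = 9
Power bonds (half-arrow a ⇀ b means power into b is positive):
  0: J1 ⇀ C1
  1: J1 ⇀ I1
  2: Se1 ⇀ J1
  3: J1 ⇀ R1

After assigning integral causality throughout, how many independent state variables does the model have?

β2 |J1  (Se1 fixes effort; stroke away)
β0 |J1  (C1 outputs effort q/C1)
β1 |I1  (I1 integral (f out))
β3 |J1  (J1 flow already set via bond 1)

2  (C1, I1 all integral)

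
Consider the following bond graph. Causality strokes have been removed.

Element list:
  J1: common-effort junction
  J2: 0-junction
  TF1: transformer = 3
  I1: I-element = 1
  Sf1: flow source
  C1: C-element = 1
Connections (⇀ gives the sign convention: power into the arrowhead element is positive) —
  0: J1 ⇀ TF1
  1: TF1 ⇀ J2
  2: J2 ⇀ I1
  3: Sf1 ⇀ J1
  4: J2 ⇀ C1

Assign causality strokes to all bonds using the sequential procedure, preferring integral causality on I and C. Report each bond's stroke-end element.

bond 3 stroke at Sf1  (Sf1: flow source, stroke at near end)
bond 0 stroke at J1  (only one effort-in slot at J1)
bond 1 stroke at TF1  (TF TF1: opposite of bond 0)
bond 2 stroke at I1  (I1 outputs flow p/I1)
bond 4 stroke at J2  (only one effort-in slot at J2)

#0 |J1
#1 |TF1
#2 |I1
#3 |Sf1
#4 |J2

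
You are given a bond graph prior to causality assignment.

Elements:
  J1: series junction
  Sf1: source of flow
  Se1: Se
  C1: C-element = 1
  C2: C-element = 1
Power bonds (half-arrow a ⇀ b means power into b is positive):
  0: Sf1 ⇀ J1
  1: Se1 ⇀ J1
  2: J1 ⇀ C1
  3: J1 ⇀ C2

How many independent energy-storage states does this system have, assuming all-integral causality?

β0 |Sf1  (Sf1: flow source, stroke at near end)
β1 |J1  (source Se1 imposes e)
β2 |J1  (J1: bond 0 brought flow, rest push out)
β3 |J1  (1-jn J1 has f-setter on 0)

2  (C1, C2 all integral)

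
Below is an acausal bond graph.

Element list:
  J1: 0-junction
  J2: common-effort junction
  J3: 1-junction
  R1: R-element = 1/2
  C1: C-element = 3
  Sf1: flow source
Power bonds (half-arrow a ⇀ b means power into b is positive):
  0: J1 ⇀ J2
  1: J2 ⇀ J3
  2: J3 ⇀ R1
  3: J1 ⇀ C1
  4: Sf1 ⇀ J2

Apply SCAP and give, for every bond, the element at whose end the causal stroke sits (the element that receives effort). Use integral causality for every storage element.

#0 stroke at J2
#1 stroke at J3
#2 stroke at R1
#3 stroke at J1
#4 stroke at Sf1

b4 stroke→Sf1  (Sf1 fixes flow; stroke at Sf1)
b3 stroke→J1  (C1 integral (e out))
b0 stroke→J2  (J1 effort already set via bond 3)
b1 stroke→J3  (J2 effort already set via bond 0)
b2 stroke→R1  (J3: last free bond brings flow in)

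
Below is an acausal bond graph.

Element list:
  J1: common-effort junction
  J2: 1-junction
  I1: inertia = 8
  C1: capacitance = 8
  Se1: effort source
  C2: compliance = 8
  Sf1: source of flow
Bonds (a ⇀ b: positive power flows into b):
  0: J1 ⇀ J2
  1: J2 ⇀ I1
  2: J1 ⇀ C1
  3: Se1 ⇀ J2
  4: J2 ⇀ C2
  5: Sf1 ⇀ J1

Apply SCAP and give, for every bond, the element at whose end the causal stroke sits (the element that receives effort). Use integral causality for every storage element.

β3 →J2  (Se1 (Se) sets effort on bond)
β5 →Sf1  (Sf1: flow source, stroke at near end)
β1 →I1  (I1: I, integral causality)
β0 →J2  (J2: bond 1 brought flow, rest push out)
β4 →J2  (1-jn J2 has f-setter on 1)
β2 →J1  (J1 needs exactly one e-in)

b0 stroke at J2
b1 stroke at I1
b2 stroke at J1
b3 stroke at J2
b4 stroke at J2
b5 stroke at Sf1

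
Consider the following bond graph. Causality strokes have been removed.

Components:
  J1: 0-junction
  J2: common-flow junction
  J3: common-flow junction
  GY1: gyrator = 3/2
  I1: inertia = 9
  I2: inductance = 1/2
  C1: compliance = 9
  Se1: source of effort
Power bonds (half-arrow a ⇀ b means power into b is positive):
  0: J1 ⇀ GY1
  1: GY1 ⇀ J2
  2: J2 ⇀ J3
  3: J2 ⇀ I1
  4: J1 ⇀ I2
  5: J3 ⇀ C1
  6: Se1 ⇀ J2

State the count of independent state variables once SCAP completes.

bond 6 stroke at J2  (source Se1 imposes e)
bond 3 stroke at I1  (I1 outputs flow p/I1)
bond 1 stroke at J2  (J2: bond 3 brought flow, rest push out)
bond 2 stroke at J2  (J2 flow already set via bond 3)
bond 5 stroke at J3  (J3 flow already set via bond 2)
bond 0 stroke at J1  (through GY1, causality inverts; strokes same side of GY1)
bond 4 stroke at I2  (J1 effort already set via bond 0)

3  (C1, I1, I2 all integral)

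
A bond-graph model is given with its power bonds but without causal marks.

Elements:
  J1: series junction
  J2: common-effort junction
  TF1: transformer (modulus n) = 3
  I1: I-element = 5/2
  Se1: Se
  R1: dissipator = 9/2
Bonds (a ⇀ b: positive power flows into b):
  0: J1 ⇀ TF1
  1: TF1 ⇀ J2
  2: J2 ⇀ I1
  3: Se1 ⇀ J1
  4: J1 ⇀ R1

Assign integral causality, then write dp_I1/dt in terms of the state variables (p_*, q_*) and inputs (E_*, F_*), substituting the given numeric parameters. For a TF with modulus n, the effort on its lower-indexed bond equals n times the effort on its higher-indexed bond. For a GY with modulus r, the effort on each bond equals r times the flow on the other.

bond 3 |J1  (Se1: effort source, stroke at far end)
bond 2 |I1  (I1 outputs flow p/I1)
bond 1 |J2  (only one effort-in slot at J2)
bond 0 |TF1  (TF1: transformer flips bond 1)
bond 4 |J1  (common-f at J1 fixed by 0)

dp_I1/dt = E_Se1/3 - p_I1/5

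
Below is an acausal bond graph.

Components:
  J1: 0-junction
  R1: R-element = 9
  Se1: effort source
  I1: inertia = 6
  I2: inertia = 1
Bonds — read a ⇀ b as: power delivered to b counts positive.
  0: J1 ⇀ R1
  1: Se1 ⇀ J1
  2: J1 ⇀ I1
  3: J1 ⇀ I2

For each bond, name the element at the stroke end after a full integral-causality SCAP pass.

bond 0 stroke at R1
bond 1 stroke at J1
bond 2 stroke at I1
bond 3 stroke at I2

β1 stroke at J1  (source Se1 imposes e)
β0 stroke at R1  (J1: bond 1 brought effort, rest push out)
β2 stroke at I1  (J1: bond 1 brought effort, rest push out)
β3 stroke at I2  (J1: bond 1 brought effort, rest push out)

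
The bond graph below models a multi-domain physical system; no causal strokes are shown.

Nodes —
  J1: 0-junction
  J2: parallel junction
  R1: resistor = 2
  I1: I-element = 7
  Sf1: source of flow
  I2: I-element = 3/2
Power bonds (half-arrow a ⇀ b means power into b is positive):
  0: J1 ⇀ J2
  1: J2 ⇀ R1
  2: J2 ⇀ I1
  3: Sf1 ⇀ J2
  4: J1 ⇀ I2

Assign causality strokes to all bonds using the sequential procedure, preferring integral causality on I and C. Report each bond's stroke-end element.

#3 |Sf1  (Sf1: flow source, stroke at near end)
#2 |I1  (I1: I, integral causality)
#4 |I2  (prefer integral on I2)
#0 |J1  (only one effort-in slot at J1)
#1 |J2  (J2 needs exactly one e-in)

#0 stroke→J1
#1 stroke→J2
#2 stroke→I1
#3 stroke→Sf1
#4 stroke→I2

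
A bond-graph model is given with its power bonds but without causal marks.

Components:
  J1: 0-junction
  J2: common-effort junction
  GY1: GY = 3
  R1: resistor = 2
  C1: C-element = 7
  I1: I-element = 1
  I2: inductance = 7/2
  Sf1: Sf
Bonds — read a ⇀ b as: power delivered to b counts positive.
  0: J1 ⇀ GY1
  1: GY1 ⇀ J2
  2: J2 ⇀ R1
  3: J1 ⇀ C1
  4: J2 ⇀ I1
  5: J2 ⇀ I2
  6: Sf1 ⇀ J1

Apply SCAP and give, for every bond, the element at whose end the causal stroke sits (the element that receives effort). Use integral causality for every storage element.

β0 |GY1
β1 |GY1
β2 |J2
β3 |J1
β4 |I1
β5 |I2
β6 |Sf1

β6 stroke at Sf1  (source Sf1 imposes f)
β3 stroke at J1  (prefer integral on C1)
β0 stroke at GY1  (0-jn J1 has e-setter on 3)
β1 stroke at GY1  (GY1 both-in/both-out from 0)
β4 stroke at I1  (I1: I, integral causality)
β5 stroke at I2  (I2 integral (f out))
β2 stroke at J2  (J2 needs exactly one e-in)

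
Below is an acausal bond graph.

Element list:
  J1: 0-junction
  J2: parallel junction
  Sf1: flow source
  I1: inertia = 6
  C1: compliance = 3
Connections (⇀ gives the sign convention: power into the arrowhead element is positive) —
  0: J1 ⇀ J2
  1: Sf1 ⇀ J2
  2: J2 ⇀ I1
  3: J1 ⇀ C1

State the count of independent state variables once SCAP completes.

2  (C1, I1 all integral)

bond 1 →Sf1  (source Sf1 imposes f)
bond 2 →I1  (I1: I, integral causality)
bond 0 →J2  (closing 0-jn rule on J2)
bond 3 →J1  (only one effort-in slot at J1)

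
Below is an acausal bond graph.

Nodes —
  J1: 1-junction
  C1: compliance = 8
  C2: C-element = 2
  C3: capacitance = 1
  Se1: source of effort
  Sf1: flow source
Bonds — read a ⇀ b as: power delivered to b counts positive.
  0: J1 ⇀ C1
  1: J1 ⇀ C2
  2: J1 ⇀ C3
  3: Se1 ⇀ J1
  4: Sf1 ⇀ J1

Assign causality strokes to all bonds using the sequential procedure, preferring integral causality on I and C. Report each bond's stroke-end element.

b0 stroke at J1
b1 stroke at J1
b2 stroke at J1
b3 stroke at J1
b4 stroke at Sf1

bond 3 →J1  (Se1 fixes effort; stroke away)
bond 4 →Sf1  (Sf1 (Sf) sets flow on bond)
bond 0 →J1  (common-f at J1 fixed by 4)
bond 1 →J1  (1-jn J1 has f-setter on 4)
bond 2 →J1  (J1: bond 4 brought flow, rest push out)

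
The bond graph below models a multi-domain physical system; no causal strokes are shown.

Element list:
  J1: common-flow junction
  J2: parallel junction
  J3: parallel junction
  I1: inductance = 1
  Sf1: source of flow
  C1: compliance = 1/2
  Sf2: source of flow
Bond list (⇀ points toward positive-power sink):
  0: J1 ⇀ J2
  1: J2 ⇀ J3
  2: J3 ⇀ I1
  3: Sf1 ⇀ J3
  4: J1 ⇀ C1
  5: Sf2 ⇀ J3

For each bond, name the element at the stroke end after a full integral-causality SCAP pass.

β3 →Sf1  (source Sf1 imposes f)
β5 →Sf2  (Sf2 fixes flow; stroke at Sf2)
β2 →I1  (I1 integral (f out))
β1 →J3  (J3: last free bond brings effort in)
β0 →J2  (J2 needs exactly one e-in)
β4 →J1  (common-f at J1 fixed by 0)

#0 |J2
#1 |J3
#2 |I1
#3 |Sf1
#4 |J1
#5 |Sf2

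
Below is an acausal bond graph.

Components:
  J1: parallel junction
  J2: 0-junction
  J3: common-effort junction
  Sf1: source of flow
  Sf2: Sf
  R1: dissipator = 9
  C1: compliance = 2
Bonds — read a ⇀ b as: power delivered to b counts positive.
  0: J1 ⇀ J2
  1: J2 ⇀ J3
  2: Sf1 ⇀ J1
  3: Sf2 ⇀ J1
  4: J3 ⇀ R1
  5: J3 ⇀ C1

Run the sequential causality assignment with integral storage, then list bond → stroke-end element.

bond 2 |Sf1  (Sf1 fixes flow; stroke at Sf1)
bond 3 |Sf2  (Sf2 (Sf) sets flow on bond)
bond 0 |J1  (J1 needs exactly one e-in)
bond 1 |J2  (J2: last free bond brings effort in)
bond 5 |J3  (C1: C, integral causality)
bond 4 |R1  (common-e at J3 fixed by 5)

b0 stroke at J1
b1 stroke at J2
b2 stroke at Sf1
b3 stroke at Sf2
b4 stroke at R1
b5 stroke at J3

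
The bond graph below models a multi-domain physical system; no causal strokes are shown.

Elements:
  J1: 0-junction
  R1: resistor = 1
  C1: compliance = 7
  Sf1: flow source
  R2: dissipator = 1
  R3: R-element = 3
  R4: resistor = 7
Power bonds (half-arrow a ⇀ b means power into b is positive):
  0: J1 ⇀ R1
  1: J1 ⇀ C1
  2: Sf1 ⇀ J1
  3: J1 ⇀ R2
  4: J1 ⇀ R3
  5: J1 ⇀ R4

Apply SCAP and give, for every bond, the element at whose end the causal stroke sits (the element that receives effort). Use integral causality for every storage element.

bond 0 stroke at R1
bond 1 stroke at J1
bond 2 stroke at Sf1
bond 3 stroke at R2
bond 4 stroke at R3
bond 5 stroke at R4

β2 stroke at Sf1  (Sf1: flow source, stroke at near end)
β1 stroke at J1  (C1: C, integral causality)
β0 stroke at R1  (common-e at J1 fixed by 1)
β3 stroke at R2  (common-e at J1 fixed by 1)
β4 stroke at R3  (0-jn J1 has e-setter on 1)
β5 stroke at R4  (common-e at J1 fixed by 1)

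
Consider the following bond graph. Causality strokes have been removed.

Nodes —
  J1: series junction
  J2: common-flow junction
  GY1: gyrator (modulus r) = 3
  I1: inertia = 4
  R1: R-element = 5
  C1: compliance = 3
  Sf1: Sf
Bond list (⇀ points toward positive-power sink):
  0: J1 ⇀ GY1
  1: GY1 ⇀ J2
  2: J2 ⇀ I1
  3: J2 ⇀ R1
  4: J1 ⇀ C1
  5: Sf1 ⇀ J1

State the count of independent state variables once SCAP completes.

b5 stroke at Sf1  (Sf1: flow source, stroke at near end)
b0 stroke at J1  (common-f at J1 fixed by 5)
b4 stroke at J1  (common-f at J1 fixed by 5)
b1 stroke at J2  (GY1 both-in/both-out from 0)
b2 stroke at I1  (I1 outputs flow p/I1)
b3 stroke at J2  (1-jn J2 has f-setter on 2)

2  (C1, I1 all integral)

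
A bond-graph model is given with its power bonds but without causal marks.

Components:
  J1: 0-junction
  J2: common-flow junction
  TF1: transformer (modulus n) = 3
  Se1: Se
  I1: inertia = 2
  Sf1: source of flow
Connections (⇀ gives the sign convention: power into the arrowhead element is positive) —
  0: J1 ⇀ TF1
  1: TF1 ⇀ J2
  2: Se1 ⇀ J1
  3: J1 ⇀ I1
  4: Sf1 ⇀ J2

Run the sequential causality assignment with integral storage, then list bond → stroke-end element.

#0 →TF1
#1 →J2
#2 →J1
#3 →I1
#4 →Sf1

bond 2 stroke→J1  (source Se1 imposes e)
bond 4 stroke→Sf1  (source Sf1 imposes f)
bond 0 stroke→TF1  (J1 effort already set via bond 2)
bond 3 stroke→I1  (J1 effort already set via bond 2)
bond 1 stroke→J2  (J2: bond 4 brought flow, rest push out)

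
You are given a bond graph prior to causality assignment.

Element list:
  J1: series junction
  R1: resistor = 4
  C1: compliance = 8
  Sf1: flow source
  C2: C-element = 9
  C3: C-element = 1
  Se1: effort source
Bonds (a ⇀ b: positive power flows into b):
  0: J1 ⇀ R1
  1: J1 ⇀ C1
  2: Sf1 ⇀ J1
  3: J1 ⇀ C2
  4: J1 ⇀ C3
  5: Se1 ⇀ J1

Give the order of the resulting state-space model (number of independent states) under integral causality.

bond 2 stroke→Sf1  (Sf1: flow source, stroke at near end)
bond 5 stroke→J1  (Se1: effort source, stroke at far end)
bond 0 stroke→J1  (J1 flow already set via bond 2)
bond 1 stroke→J1  (J1: bond 2 brought flow, rest push out)
bond 3 stroke→J1  (common-f at J1 fixed by 2)
bond 4 stroke→J1  (J1: bond 2 brought flow, rest push out)

3  (C1, C2, C3 all integral)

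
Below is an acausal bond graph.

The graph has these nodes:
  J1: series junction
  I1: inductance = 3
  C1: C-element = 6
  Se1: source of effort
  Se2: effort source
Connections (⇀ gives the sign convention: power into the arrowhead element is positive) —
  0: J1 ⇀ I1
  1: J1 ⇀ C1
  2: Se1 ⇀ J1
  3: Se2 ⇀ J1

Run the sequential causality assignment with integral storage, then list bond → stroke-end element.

β2 →J1  (Se1 (Se) sets effort on bond)
β3 →J1  (source Se2 imposes e)
β0 →I1  (prefer integral on I1)
β1 →J1  (J1 flow already set via bond 0)

bond 0 |I1
bond 1 |J1
bond 2 |J1
bond 3 |J1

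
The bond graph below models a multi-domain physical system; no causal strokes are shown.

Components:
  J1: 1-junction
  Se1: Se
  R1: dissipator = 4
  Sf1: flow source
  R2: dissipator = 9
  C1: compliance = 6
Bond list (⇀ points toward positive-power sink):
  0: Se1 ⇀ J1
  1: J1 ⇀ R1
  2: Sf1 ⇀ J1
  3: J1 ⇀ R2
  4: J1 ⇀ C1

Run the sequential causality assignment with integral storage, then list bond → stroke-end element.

#0 stroke at J1
#1 stroke at J1
#2 stroke at Sf1
#3 stroke at J1
#4 stroke at J1

β0 stroke→J1  (Se1 (Se) sets effort on bond)
β2 stroke→Sf1  (Sf1: flow source, stroke at near end)
β1 stroke→J1  (1-jn J1 has f-setter on 2)
β3 stroke→J1  (1-jn J1 has f-setter on 2)
β4 stroke→J1  (J1 flow already set via bond 2)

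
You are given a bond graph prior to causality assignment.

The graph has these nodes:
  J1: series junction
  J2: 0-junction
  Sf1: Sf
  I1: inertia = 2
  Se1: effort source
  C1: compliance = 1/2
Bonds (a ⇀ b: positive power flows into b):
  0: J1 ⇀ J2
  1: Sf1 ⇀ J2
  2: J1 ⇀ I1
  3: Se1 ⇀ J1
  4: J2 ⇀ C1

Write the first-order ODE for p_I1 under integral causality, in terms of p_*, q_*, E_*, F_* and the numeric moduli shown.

β1 stroke→Sf1  (Sf1 (Sf) sets flow on bond)
β3 stroke→J1  (Se1 (Se) sets effort on bond)
β2 stroke→I1  (I1 outputs flow p/I1)
β0 stroke→J1  (J1: bond 2 brought flow, rest push out)
β4 stroke→J2  (J2 needs exactly one e-in)

dp_I1/dt = E_Se1 - 2*q_C1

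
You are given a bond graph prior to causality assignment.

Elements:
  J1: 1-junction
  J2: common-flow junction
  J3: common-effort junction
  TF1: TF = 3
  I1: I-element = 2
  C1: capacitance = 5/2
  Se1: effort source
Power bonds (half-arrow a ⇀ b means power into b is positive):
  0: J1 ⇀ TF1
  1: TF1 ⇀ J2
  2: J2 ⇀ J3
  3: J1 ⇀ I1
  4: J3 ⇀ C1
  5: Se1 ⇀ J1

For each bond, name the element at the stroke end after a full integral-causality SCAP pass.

bond 0 stroke at J1
bond 1 stroke at TF1
bond 2 stroke at J2
bond 3 stroke at I1
bond 4 stroke at J3
bond 5 stroke at J1

#5 stroke at J1  (Se1 fixes effort; stroke away)
#3 stroke at I1  (prefer integral on I1)
#0 stroke at J1  (J1: bond 3 brought flow, rest push out)
#1 stroke at TF1  (TF1: transformer flips bond 0)
#2 stroke at J2  (common-f at J2 fixed by 1)
#4 stroke at J3  (J3 needs exactly one e-in)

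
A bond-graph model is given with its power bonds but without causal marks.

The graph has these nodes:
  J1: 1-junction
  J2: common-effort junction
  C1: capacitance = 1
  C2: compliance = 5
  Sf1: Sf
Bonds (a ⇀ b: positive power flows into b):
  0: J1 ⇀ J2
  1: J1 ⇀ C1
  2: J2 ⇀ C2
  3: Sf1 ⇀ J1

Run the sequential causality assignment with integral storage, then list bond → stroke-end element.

#0 stroke→J1
#1 stroke→J1
#2 stroke→J2
#3 stroke→Sf1

#3 |Sf1  (source Sf1 imposes f)
#0 |J1  (common-f at J1 fixed by 3)
#1 |J1  (1-jn J1 has f-setter on 3)
#2 |J2  (closing 0-jn rule on J2)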